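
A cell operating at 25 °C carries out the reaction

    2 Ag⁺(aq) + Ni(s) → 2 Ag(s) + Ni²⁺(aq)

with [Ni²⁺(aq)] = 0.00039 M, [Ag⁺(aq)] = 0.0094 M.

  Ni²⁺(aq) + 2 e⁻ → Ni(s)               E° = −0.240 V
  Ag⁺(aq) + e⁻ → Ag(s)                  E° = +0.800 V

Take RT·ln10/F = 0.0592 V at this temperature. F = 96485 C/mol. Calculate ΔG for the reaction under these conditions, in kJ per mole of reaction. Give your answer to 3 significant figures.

The standard cell potential is +0.800 − (−0.240) = +1.040 V, with n = 2 electrons in the balanced equation.
Here Q = [Ni²⁺(aq)] / [Ag⁺(aq)]^2 = 4.41 (log Q = 0.645), giving E = +1.040 − (0.0592/2)·(0.645) = +1.0209 V.
ΔG = −nFE = −(2)(96485)(+1.0209) J/mol = −197 kJ/mol.

−197 kJ/mol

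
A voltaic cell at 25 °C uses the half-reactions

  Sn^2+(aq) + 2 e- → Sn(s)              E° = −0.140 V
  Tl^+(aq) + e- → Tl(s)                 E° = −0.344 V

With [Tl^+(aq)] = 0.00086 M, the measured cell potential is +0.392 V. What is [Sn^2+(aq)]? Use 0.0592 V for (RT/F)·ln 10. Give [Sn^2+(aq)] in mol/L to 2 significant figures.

1.7 M

Sn²⁺/Sn is the cathode (higher E°); E°cell = −0.140 − (−0.344) = +0.204 V with n = 2.
Since E = E° − (0.0592/n)·log Q, log Q = n(E° − E)/0.0592 = −6.351.
For Sn^2+(aq) + 2 Tl(s) → Sn(s) + 2 Tl^+(aq), the reaction quotient is Q = [Tl^+(aq)]^2 / [Sn^2+(aq)].
Isolating [Sn^2+(aq)] in Q = 10^{−6.351} yields log [Sn^2+(aq)] = 0.220, i.e. 1.7 M.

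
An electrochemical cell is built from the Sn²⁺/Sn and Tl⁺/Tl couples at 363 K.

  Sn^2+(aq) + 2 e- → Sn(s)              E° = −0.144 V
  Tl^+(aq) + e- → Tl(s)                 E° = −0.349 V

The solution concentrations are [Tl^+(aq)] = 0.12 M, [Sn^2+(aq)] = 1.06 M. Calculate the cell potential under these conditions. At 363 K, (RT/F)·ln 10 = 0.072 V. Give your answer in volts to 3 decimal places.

Sn²⁺/Sn is reduced (cathode, E° = −0.144 V) and Tl⁺/Tl is oxidized (anode).
The standard potential is −0.144 − (−0.349) = +0.205 V and the balanced reaction transfers n = 2 electrons.
Balancing gives Sn^2+(aq) + 2 Tl(s) → Sn(s) + 2 Tl^+(aq); hence Q = [Tl^+(aq)]^2 / [Sn^2+(aq)] = 0.0136 (log Q = −1.867).
By the Nernst equation, E = +0.205 − (0.072/2)·(−1.867) = +0.272 V.

+0.272 V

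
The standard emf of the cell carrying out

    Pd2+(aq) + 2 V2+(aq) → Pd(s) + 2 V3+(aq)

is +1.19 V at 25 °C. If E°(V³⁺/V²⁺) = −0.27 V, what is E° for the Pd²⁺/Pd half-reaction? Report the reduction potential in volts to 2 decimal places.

In the reaction as written the Pd²⁺/Pd couple is reduced (cathode) and V³⁺/V²⁺ is oxidized (anode), so E°cell = E°(Pd²⁺/Pd) − E°(V³⁺/V²⁺).
E°(Pd²⁺/Pd) = E°cell + E°(anode) = +1.19 + (−0.27) = +0.92 V.

+0.92 V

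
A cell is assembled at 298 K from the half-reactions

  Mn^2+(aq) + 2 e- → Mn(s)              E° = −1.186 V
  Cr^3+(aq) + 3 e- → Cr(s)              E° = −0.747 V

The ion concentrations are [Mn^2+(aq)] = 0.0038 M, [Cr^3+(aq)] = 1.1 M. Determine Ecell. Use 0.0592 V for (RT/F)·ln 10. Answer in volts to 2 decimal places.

+0.51 V

Since E°(Cr³⁺/Cr) > E°(Mn²⁺/Mn), Cr³⁺/Cr serves as the cathode.
E°cell = −0.747 − (−1.186) = +0.439 V, with n = 6 electrons transferred.
Balancing gives 2 Cr^3+(aq) + 3 Mn(s) → 2 Cr(s) + 3 Mn^2+(aq); hence Q = [Mn^2+(aq)]^3 / [Cr^3+(aq)]^2 = 4.53×10^−8 (log Q = −7.343).
E = E° − (0.0592/n)·log Q = +0.439 − (0.0592/6)(−7.343) = +0.51 V.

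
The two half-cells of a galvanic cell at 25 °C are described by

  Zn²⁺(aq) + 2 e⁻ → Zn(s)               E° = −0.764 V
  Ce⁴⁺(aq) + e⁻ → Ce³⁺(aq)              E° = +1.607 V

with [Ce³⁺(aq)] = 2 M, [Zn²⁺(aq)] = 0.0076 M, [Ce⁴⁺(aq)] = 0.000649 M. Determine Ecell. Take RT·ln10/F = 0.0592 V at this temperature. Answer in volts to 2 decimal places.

+2.23 V

The Ce⁴⁺/Ce³⁺ couple has the more positive E°, so it is the cathode; Zn²⁺/Zn is the anode.
The standard potential is +1.607 − (−0.764) = +2.371 V and the balanced reaction transfers n = 2 electrons.
The balanced reaction is 2 Ce⁴⁺(aq) + Zn(s) → 2 Ce³⁺(aq) + Zn²⁺(aq), so Q = ([Ce³⁺(aq)]^2·[Zn²⁺(aq)]) / [Ce⁴⁺(aq)]^2 = 7.22×10^4 and log Q = 4.858.
By the Nernst equation, E = +2.371 − (0.0592/2)·(4.858) = +2.23 V.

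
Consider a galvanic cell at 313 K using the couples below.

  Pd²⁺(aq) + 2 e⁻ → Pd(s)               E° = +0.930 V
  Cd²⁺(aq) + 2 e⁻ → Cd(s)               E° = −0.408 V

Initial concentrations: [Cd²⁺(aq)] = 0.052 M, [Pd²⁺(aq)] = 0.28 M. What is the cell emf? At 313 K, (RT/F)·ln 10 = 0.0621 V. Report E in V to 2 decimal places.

+1.36 V

Since E°(Pd²⁺/Pd) > E°(Cd²⁺/Cd), Pd²⁺/Pd serves as the cathode.
E°cell = E°cat − E°an = +0.930 − (−0.408) = +1.338 V; n = 2.
Balancing gives Pd²⁺(aq) + Cd(s) → Pd(s) + Cd²⁺(aq); hence Q = [Cd²⁺(aq)] / [Pd²⁺(aq)] = 0.186 (log Q = −0.731).
E = E° − (0.0621/n)·log Q = +1.338 − (0.0621/2)(−0.731) = +1.36 V.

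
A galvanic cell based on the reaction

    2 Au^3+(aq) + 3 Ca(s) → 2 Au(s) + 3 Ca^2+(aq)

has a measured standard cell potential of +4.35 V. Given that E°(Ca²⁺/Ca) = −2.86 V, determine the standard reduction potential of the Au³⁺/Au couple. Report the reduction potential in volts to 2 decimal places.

+1.49 V

In the reaction as written the Au³⁺/Au couple is reduced (cathode) and Ca²⁺/Ca is oxidized (anode), so E°cell = E°(Au³⁺/Au) − E°(Ca²⁺/Ca).
E°(Au³⁺/Au) = E°cell + E°(anode) = +4.35 + (−2.86) = +1.49 V.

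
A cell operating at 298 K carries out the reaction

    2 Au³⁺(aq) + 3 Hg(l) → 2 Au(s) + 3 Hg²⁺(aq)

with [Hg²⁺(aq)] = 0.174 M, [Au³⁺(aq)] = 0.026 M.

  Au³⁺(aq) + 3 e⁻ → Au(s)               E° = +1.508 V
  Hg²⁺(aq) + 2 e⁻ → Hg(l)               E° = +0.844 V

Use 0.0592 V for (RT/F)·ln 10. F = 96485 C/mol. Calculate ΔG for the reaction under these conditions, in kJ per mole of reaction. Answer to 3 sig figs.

E°cell = +1.508 − (+0.844) = +0.664 V; the balanced reaction transfers n = 6 electrons.
Here Q = [Hg²⁺(aq)]^3 / [Au³⁺(aq)]^2 = 7.79 (log Q = 0.892), giving E = +0.664 − (0.0592/6)·(0.892) = +0.6552 V.
Then ΔG = −nFE = −6 × 96485 × +0.6552 J/mol = −379 kJ/mol.

−379 kJ/mol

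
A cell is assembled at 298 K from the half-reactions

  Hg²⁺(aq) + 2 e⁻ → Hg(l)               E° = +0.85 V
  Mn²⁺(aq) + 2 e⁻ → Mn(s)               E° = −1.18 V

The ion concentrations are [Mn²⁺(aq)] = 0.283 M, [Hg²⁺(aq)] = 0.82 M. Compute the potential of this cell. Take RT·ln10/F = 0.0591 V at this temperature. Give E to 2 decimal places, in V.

+2.04 V

Since E°(Hg²⁺/Hg) > E°(Mn²⁺/Mn), Hg²⁺/Hg serves as the cathode.
E°cell = +0.85 − (−1.18) = +2.03 V, with n = 2 electrons transferred.
For the overall reaction Hg²⁺(aq) + Mn(s) → Hg(l) + Mn²⁺(aq), Q = [Mn²⁺(aq)] / [Hg²⁺(aq)] = 0.345, giving log Q = −0.462.
Applying E = E° − (RT ln10/nF)·log Q gives +2.03 − (0.0591/2)(−0.462) = +2.04 V.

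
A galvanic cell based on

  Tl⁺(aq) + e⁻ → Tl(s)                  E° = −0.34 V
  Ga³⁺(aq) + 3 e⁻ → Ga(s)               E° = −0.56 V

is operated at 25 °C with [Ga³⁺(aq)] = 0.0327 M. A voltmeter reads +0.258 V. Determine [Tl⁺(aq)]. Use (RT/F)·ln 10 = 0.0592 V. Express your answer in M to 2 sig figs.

The Tl⁺/Tl couple has the larger reduction potential, so it is the cathode: E°cell = −0.34 − (−0.56) = +0.22 V and n = 3.
Since E = E° − (0.0592/n)·log Q, log Q = n(E° − E)/0.0592 = −1.926.
The balanced reaction is 3 Tl⁺(aq) + Ga(s) → 3 Tl(s) + Ga³⁺(aq), so Q = [Ga³⁺(aq)] / [Tl⁺(aq)]^3.
Isolating [Tl⁺(aq)] in Q = 10^{−1.926} yields log [Tl⁺(aq)] = 0.147, i.e. 1.4 M.

1.4 M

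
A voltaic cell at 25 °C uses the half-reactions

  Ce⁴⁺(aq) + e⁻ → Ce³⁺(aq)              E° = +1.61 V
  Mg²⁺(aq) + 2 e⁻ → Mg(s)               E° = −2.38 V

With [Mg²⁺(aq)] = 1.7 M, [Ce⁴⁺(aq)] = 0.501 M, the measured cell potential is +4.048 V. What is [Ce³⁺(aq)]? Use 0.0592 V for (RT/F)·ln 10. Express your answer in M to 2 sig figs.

With Ce⁴⁺/Ce³⁺ at the cathode and Mg²⁺/Mg at the anode, E°cell = +1.61 − (−2.38) = +3.99 V (n = 2).
Since E = E° − (0.0592/n)·log Q, log Q = n(E° − E)/0.0592 = −1.959.
The balanced reaction is 2 Ce⁴⁺(aq) + Mg(s) → 2 Ce³⁺(aq) + Mg²⁺(aq), so Q = ([Ce³⁺(aq)]^2·[Mg²⁺(aq)]) / [Ce⁴⁺(aq)]^2.
Substituting the known concentrations and solving, log [Ce³⁺(aq)] = −1.395 and [Ce³⁺(aq)] = 0.040 M.

0.040 M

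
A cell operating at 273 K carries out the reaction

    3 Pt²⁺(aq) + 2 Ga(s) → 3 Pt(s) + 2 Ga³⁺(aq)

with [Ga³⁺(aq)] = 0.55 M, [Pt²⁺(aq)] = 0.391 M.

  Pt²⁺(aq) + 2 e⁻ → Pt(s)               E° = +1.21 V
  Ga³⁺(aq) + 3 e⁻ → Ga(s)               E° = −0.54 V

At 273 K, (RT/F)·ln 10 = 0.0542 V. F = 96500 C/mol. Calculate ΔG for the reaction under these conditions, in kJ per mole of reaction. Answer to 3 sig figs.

With Pt²⁺/Pt reduced at the cathode, E°cell = +1.21 − (−0.54) = +1.75 V and n = 6.
The reaction quotient is [Ga³⁺(aq)]^2 / [Pt²⁺(aq)]^3 = 5.06; by Nernst, E = +1.75 − (0.0542/6)(0.704) = +1.7436 V.
Then ΔG = −nFE = −6 × 96500 × +1.7436 J/mol = −1010 kJ/mol.

−1010 kJ/mol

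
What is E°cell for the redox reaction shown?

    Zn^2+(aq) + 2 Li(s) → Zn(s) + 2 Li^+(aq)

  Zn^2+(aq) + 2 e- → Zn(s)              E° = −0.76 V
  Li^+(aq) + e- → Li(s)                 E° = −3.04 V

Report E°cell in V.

+2.28 V

Zn^2+(aq) gains electrons, so the Zn²⁺/Zn couple is the cathode; the Li⁺/Li couple is the anode.
E°cell = E°(cathode) − E°(anode) = −0.76 − (−3.04) = +2.28 V.
The positive value indicates the reaction is spontaneous as written.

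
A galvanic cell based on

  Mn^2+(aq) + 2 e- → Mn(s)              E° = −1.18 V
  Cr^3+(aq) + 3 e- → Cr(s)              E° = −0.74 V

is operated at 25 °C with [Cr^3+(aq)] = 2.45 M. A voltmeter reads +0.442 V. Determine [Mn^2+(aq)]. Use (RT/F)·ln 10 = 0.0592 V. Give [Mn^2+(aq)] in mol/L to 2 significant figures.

With Cr³⁺/Cr at the cathode and Mn²⁺/Mn at the anode, E°cell = −0.74 − (−1.18) = +0.44 V (n = 6).
From the Nernst equation, log Q = n(E° − E)/0.0592 = 6·(+0.44 − (+0.442))/0.0592 = −0.203.
For 2 Cr^3+(aq) + 3 Mn(s) → 2 Cr(s) + 3 Mn^2+(aq), the reaction quotient is Q = [Mn^2+(aq)]^3 / [Cr^3+(aq)]^2.
Substituting the known concentrations and solving, log [Mn^2+(aq)] = 0.192 and [Mn^2+(aq)] = 1.6 M.

1.6 M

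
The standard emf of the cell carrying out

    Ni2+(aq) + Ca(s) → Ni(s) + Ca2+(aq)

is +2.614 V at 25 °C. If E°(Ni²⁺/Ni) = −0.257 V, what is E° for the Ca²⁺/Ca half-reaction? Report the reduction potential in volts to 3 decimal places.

−2.871 V

In the reaction as written the Ni²⁺/Ni couple is reduced (cathode) and Ca²⁺/Ca is oxidized (anode), so E°cell = E°(Ni²⁺/Ni) − E°(Ca²⁺/Ca).
E°(Ca²⁺/Ca) = E°(cathode) − E°cell = −0.257 − (+2.614) = −2.871 V.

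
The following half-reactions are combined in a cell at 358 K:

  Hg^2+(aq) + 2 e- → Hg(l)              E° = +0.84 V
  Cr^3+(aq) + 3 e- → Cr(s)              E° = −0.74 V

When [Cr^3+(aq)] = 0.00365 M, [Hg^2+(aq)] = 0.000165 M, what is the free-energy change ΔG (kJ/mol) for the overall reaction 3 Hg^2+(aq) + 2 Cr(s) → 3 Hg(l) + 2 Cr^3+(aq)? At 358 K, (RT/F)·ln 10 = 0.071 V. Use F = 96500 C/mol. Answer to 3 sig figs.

E°cell = +0.84 − (−0.74) = +1.58 V; the balanced reaction transfers n = 6 electrons.
The reaction quotient is [Cr^3+(aq)]^2 / [Hg^2+(aq)]^3 = 2.97×10^6; by Nernst, E = +1.58 − (0.071/6)(6.472) = +1.5034 V.
Then ΔG = −nFE = −6 × 96500 × +1.5034 J/mol = −870 kJ/mol.

−870 kJ/mol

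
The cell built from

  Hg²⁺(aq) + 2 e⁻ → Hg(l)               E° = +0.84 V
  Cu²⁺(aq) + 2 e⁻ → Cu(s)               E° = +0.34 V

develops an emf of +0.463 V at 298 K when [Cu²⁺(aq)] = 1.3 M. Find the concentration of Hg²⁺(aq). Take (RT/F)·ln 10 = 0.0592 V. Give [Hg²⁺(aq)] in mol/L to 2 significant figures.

With Hg²⁺/Hg at the cathode and Cu²⁺/Cu at the anode, E°cell = +0.84 − (+0.34) = +0.50 V (n = 2).
Since E = E° − (0.0592/n)·log Q, log Q = n(E° − E)/0.0592 = 1.250.
The balanced reaction is Hg²⁺(aq) + Cu(s) → Hg(l) + Cu²⁺(aq), so Q = [Cu²⁺(aq)] / [Hg²⁺(aq)].
Isolating [Hg²⁺(aq)] in Q = 10^{1.250} yields log [Hg²⁺(aq)] = −1.136, i.e. 0.073 M.

0.073 M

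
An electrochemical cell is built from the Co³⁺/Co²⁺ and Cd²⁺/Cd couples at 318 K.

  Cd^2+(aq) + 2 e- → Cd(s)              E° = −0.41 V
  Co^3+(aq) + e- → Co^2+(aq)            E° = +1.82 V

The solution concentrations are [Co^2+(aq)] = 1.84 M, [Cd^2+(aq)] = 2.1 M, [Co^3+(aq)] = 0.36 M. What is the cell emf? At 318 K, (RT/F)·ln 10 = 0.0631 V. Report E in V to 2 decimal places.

Co³⁺/Co²⁺ is reduced (cathode, E° = +1.82 V) and Cd²⁺/Cd is oxidized (anode).
The standard potential is +1.82 − (−0.41) = +2.23 V and the balanced reaction transfers n = 2 electrons.
The balanced reaction is 2 Co^3+(aq) + Cd(s) → 2 Co^2+(aq) + Cd^2+(aq), so Q = ([Co^2+(aq)]^2·[Cd^2+(aq)]) / [Co^3+(aq)]^2 = 54.9 and log Q = 1.739.
E = E° − (0.0631/n)·log Q = +2.23 − (0.0631/2)(1.739) = +2.18 V.

+2.18 V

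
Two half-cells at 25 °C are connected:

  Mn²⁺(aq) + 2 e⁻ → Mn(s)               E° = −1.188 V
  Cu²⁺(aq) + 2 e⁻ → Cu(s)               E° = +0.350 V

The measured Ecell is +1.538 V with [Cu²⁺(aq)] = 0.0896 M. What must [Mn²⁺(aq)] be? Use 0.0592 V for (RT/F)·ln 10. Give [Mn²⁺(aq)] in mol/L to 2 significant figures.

0.090 M

Cu²⁺/Cu is the cathode (higher E°); E°cell = +0.350 − (−1.188) = +1.538 V with n = 2.
Rearranging E = E° − (0.0592/n)·log Q gives log Q = 2(+1.538 − (+1.538))/0.0592 = 0.000.
The balanced reaction is Cu²⁺(aq) + Mn(s) → Cu(s) + Mn²⁺(aq), so Q = [Mn²⁺(aq)] / [Cu²⁺(aq)].
Isolating [Mn²⁺(aq)] in Q = 10^{0.000} yields log [Mn²⁺(aq)] = −1.048, i.e. 0.090 M.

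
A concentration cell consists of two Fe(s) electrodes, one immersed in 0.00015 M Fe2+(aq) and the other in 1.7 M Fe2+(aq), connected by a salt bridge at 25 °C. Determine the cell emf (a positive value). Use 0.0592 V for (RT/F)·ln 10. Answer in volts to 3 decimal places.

0.120 V

For a concentration cell E°cell = 0, since both electrodes use the same couple.
The compartment with the higher Fe2+(aq) concentration (1.7 M) acts as the cathode; ions are reduced there and produced at the dilute (0.00015 M) anode.
With n = 2, Ecell = −(0.0592/2)·log([dilute]/[conc]) = −(0.0592/2)·log(0.00015/1.7) = +0.120 V.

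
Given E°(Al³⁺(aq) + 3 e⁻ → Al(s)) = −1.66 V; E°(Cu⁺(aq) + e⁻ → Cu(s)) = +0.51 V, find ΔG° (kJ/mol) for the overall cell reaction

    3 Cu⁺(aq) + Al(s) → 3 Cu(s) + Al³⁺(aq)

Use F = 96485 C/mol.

In the reaction as written Cu⁺(aq) is reduced, so the Cu⁺/Cu couple is the cathode and Al³⁺/Al is the anode.
E°cell = +0.51 − (−1.66) = +2.17 V; balancing electrons gives n = 3.
ΔG° = −nFE°cell = −(3)(96485)(+2.17) J/mol = −628 kJ/mol.

−628 kJ/mol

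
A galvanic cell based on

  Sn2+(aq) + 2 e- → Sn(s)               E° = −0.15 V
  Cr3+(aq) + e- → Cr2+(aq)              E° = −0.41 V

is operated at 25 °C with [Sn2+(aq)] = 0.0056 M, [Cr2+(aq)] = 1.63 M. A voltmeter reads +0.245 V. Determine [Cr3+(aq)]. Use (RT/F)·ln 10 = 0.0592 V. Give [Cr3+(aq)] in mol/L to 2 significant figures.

0.22 M

The Sn²⁺/Sn couple has the larger reduction potential, so it is the cathode: E°cell = −0.15 − (−0.41) = +0.26 V and n = 2.
Rearranging E = E° − (0.0592/n)·log Q gives log Q = 2(+0.26 − (+0.245))/0.0592 = 0.507.
For Sn2+(aq) + 2 Cr2+(aq) → Sn(s) + 2 Cr3+(aq), the reaction quotient is Q = [Cr3+(aq)]^2 / ([Sn2+(aq)]·[Cr2+(aq)]^2).
Solving for the unknown gives log [Cr3+(aq)] = −0.660, so [Cr3+(aq)] ≈ 0.22 M.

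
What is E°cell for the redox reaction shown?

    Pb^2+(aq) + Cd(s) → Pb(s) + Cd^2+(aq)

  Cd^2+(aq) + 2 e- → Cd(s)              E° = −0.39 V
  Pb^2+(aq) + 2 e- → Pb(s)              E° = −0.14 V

+0.25 V

Pb^2+(aq) gains electrons, so the Pb²⁺/Pb couple is the cathode; the Cd²⁺/Cd couple is the anode.
E°cell = E°(cathode) − E°(anode) = −0.14 − (−0.39) = +0.25 V.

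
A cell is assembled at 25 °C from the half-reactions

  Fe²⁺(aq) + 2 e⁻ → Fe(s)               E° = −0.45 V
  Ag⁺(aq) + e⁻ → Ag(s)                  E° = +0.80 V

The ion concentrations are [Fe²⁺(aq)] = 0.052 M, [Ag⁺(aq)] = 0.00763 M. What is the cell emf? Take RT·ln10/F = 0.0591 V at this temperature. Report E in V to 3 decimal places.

Ag⁺/Ag is reduced (cathode, E° = +0.80 V) and Fe²⁺/Fe is oxidized (anode).
The standard potential is +0.80 − (−0.45) = +1.25 V and the balanced reaction transfers n = 2 electrons.
Balancing gives 2 Ag⁺(aq) + Fe(s) → 2 Ag(s) + Fe²⁺(aq); hence Q = [Fe²⁺(aq)] / [Ag⁺(aq)]^2 = 893 (log Q = 2.951).
By the Nernst equation, E = +1.25 − (0.0591/2)·(2.951) = +1.163 V.

+1.163 V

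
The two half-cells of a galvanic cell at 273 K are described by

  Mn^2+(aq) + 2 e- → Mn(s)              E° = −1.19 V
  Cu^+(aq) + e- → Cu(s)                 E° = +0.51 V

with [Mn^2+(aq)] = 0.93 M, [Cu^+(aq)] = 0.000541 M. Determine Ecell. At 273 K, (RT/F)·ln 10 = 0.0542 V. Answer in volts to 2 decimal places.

Cu⁺/Cu is reduced (cathode, E° = +0.51 V) and Mn²⁺/Mn is oxidized (anode).
E°cell = +0.51 − (−1.19) = +1.70 V, with n = 2 electrons transferred.
For the overall reaction 2 Cu^+(aq) + Mn(s) → 2 Cu(s) + Mn^2+(aq), Q = [Mn^2+(aq)] / [Cu^+(aq)]^2 = 3.18×10^6, giving log Q = 6.502.
E = E° − (0.0542/n)·log Q = +1.70 − (0.0542/2)(6.502) = +1.52 V.

+1.52 V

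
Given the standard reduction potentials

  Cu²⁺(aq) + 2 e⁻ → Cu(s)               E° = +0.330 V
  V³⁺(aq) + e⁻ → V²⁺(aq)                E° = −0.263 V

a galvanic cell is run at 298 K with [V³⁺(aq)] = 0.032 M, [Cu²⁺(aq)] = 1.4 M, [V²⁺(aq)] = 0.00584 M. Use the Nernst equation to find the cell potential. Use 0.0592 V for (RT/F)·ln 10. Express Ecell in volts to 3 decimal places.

The Cu²⁺/Cu couple has the more positive E°, so it is the cathode; V³⁺/V²⁺ is the anode.
E°cell = E°cat − E°an = +0.330 − (−0.263) = +0.593 V; n = 2.
For the overall reaction Cu²⁺(aq) + 2 V²⁺(aq) → Cu(s) + 2 V³⁺(aq), Q = [V³⁺(aq)]^2 / ([Cu²⁺(aq)]·[V²⁺(aq)]^2) = 21.4, giving log Q = 1.331.
E = E° − (0.0592/n)·log Q = +0.593 − (0.0592/2)(1.331) = +0.554 V.

+0.554 V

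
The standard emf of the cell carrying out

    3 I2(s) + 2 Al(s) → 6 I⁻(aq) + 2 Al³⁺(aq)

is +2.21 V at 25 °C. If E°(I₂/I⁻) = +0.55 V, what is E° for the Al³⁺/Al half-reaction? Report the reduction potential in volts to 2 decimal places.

−1.66 V

In the reaction as written the I₂/I⁻ couple is reduced (cathode) and Al³⁺/Al is oxidized (anode), so E°cell = E°(I₂/I⁻) − E°(Al³⁺/Al).
E°(Al³⁺/Al) = E°(cathode) − E°cell = +0.55 − (+2.21) = −1.66 V.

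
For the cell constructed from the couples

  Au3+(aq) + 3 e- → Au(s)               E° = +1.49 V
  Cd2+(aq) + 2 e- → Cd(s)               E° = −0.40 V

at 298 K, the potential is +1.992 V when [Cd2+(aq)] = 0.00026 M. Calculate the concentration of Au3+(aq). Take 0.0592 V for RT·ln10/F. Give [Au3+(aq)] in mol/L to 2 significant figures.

The Au³⁺/Au couple has the larger reduction potential, so it is the cathode: E°cell = +1.49 − (−0.40) = +1.89 V and n = 6.
Rearranging E = E° − (0.0592/n)·log Q gives log Q = 6(+1.89 − (+1.992))/0.0592 = −10.338.
For 2 Au3+(aq) + 3 Cd(s) → 2 Au(s) + 3 Cd2+(aq), the reaction quotient is Q = [Cd2+(aq)]^3 / [Au3+(aq)]^2.
Isolating [Au3+(aq)] in Q = 10^{−10.338} yields log [Au3+(aq)] = −0.209, i.e. 0.62 M.

0.62 M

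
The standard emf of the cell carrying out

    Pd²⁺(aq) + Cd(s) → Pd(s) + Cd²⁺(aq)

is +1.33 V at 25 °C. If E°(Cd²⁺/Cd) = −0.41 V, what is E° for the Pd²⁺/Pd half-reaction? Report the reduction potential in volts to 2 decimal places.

+0.92 V

In the reaction as written the Pd²⁺/Pd couple is reduced (cathode) and Cd²⁺/Cd is oxidized (anode), so E°cell = E°(Pd²⁺/Pd) − E°(Cd²⁺/Cd).
E°(Pd²⁺/Pd) = E°cell + E°(anode) = +1.33 + (−0.41) = +0.92 V.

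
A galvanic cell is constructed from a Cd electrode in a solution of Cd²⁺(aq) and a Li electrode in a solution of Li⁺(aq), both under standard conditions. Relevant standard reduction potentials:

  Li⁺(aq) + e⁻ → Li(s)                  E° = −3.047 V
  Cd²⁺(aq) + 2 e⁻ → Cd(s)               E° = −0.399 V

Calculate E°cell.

The Cd²⁺/Cd couple has the higher E°, so Cd ion is reduced (cathode) and Li is oxidized (anode).
E°cell = E°(cathode) − E°(anode) = −0.399 − (−3.047) = +2.648 V.

+2.648 V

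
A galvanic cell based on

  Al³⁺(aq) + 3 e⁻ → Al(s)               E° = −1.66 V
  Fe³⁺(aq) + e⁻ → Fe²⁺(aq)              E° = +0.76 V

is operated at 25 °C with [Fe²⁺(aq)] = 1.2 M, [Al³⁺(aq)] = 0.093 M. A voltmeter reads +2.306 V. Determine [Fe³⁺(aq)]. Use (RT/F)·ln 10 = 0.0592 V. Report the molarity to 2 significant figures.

The Fe³⁺/Fe²⁺ couple has the larger reduction potential, so it is the cathode: E°cell = +0.76 − (−1.66) = +2.42 V and n = 3.
Rearranging E = E° − (0.0592/n)·log Q gives log Q = 3(+2.42 − (+2.306))/0.0592 = 5.777.
The balanced reaction is 3 Fe³⁺(aq) + Al(s) → 3 Fe²⁺(aq) + Al³⁺(aq), so Q = ([Fe²⁺(aq)]^3·[Al³⁺(aq)]) / [Fe³⁺(aq)]^3.
Substituting the known concentrations and solving, log [Fe³⁺(aq)] = −2.190 and [Fe³⁺(aq)] = 0.0065 M.

0.0065 M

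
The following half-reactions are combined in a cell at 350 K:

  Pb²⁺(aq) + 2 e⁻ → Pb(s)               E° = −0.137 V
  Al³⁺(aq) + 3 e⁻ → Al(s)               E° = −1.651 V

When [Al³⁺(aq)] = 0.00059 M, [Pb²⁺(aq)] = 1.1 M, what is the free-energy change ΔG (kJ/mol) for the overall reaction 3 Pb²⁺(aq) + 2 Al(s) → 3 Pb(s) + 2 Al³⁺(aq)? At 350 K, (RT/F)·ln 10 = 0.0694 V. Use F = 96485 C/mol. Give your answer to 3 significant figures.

The standard cell potential is −0.137 − (−1.651) = +1.514 V, with n = 6 electrons in the balanced equation.
Q = [Al³⁺(aq)]^2 / [Pb²⁺(aq)]^3 = 2.62×10^−7, so log Q = −6.582 and E = +1.514 − (0.0694/6)(−6.582) = +1.5901 V.
Then ΔG = −nFE = −6 × 96485 × +1.5901 J/mol = −921 kJ/mol.

−921 kJ/mol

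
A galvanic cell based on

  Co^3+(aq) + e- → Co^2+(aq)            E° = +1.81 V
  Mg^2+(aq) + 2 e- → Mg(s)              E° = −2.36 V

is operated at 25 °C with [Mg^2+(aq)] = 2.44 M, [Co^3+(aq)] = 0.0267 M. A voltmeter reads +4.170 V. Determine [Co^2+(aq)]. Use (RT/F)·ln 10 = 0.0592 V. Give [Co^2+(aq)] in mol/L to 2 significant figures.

0.017 M

The Co³⁺/Co²⁺ couple has the larger reduction potential, so it is the cathode: E°cell = +1.81 − (−2.36) = +4.17 V and n = 2.
Rearranging E = E° − (0.0592/n)·log Q gives log Q = 2(+4.17 − (+4.170))/0.0592 = 0.000.
The balanced reaction is 2 Co^3+(aq) + Mg(s) → 2 Co^2+(aq) + Mg^2+(aq), so Q = ([Co^2+(aq)]^2·[Mg^2+(aq)]) / [Co^3+(aq)]^2.
Isolating [Co^2+(aq)] in Q = 10^{0.000} yields log [Co^2+(aq)] = −1.767, i.e. 0.017 M.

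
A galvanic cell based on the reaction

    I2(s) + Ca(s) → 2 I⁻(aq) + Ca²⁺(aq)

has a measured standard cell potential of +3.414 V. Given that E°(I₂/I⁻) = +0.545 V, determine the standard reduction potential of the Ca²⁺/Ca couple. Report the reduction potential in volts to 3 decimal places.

In the reaction as written the I₂/I⁻ couple is reduced (cathode) and Ca²⁺/Ca is oxidized (anode), so E°cell = E°(I₂/I⁻) − E°(Ca²⁺/Ca).
E°(Ca²⁺/Ca) = E°(cathode) − E°cell = +0.545 − (+3.414) = −2.869 V.

−2.869 V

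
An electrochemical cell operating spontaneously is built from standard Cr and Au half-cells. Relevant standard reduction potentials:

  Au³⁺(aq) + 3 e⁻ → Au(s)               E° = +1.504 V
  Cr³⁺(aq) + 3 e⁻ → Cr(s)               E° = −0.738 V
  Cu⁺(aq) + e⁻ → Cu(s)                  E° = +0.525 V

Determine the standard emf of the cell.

+2.242 V

The Au³⁺/Au couple has the higher E°, so Au ion is reduced (cathode) and Cr is oxidized (anode).
E°cell = E°(cathode) − E°(anode) = +1.504 − (−0.738) = +2.242 V.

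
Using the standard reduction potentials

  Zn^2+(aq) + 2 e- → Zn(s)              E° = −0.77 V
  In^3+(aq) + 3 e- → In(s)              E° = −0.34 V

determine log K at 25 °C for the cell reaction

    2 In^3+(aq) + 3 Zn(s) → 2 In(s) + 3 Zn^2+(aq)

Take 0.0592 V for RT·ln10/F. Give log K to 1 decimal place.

log K = 43.6

The In³⁺/In couple is reduced (cathode); E°cell = −0.34 − (−0.77) = +0.43 V with n = 6.
At equilibrium E = 0, so log K = nE°cell / 0.0592 = (6)(+0.43) / 0.0592 = 43.6.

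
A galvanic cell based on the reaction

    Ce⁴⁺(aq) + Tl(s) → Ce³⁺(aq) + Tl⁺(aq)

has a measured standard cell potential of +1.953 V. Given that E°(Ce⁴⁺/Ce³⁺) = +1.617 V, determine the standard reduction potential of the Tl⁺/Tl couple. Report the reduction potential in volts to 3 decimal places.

In the reaction as written the Ce⁴⁺/Ce³⁺ couple is reduced (cathode) and Tl⁺/Tl is oxidized (anode), so E°cell = E°(Ce⁴⁺/Ce³⁺) − E°(Tl⁺/Tl).
E°(Tl⁺/Tl) = E°(cathode) − E°cell = +1.617 − (+1.953) = −0.336 V.

−0.336 V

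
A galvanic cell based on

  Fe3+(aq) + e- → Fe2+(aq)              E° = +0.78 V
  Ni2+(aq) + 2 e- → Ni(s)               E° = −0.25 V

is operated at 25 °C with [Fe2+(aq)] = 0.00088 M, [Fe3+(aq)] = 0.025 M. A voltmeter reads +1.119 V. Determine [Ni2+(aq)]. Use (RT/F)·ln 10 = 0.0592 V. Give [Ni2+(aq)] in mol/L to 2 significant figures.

0.79 M

Fe³⁺/Fe²⁺ is the cathode (higher E°); E°cell = +0.78 − (−0.25) = +1.03 V with n = 2.
From the Nernst equation, log Q = n(E° − E)/0.0592 = 2·(+1.03 − (+1.119))/0.0592 = −3.007.
For 2 Fe3+(aq) + Ni(s) → 2 Fe2+(aq) + Ni2+(aq), the reaction quotient is Q = ([Fe2+(aq)]^2·[Ni2+(aq)]) / [Fe3+(aq)]^2.
Substituting the known concentrations and solving, log [Ni2+(aq)] = −0.100 and [Ni2+(aq)] = 0.79 M.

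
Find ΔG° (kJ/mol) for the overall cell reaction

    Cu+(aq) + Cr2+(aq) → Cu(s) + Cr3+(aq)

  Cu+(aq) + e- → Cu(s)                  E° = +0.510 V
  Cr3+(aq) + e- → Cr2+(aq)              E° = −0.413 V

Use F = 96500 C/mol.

−89.1 kJ/mol

In the reaction as written Cu+(aq) is reduced, so the Cu⁺/Cu couple is the cathode and Cr³⁺/Cr²⁺ is the anode.
E°cell = +0.510 − (−0.413) = +0.923 V; balancing electrons gives n = 1.
ΔG° = −nFE°cell = −(1)(96500)(+0.923) J/mol = −89.1 kJ/mol.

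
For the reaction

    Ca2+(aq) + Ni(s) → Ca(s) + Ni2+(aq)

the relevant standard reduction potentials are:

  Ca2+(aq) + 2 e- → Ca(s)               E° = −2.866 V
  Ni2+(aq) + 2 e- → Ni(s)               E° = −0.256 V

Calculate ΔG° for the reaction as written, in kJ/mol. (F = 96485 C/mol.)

In the reaction as written Ca2+(aq) is reduced, so the Ca²⁺/Ca couple is the cathode and Ni²⁺/Ni is the anode.
E°cell = −2.866 − (−0.256) = −2.610 V; balancing electrons gives n = 2.
ΔG° = −nFE°cell = −(2)(96485)(−2.610) J/mol = +504 kJ/mol.

+504 kJ/mol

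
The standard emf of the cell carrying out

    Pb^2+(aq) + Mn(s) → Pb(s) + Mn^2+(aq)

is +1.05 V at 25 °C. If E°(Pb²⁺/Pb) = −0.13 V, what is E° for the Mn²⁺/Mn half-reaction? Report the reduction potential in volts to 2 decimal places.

In the reaction as written the Pb²⁺/Pb couple is reduced (cathode) and Mn²⁺/Mn is oxidized (anode), so E°cell = E°(Pb²⁺/Pb) − E°(Mn²⁺/Mn).
E°(Mn²⁺/Mn) = E°(cathode) − E°cell = −0.13 − (+1.05) = −1.18 V.

−1.18 V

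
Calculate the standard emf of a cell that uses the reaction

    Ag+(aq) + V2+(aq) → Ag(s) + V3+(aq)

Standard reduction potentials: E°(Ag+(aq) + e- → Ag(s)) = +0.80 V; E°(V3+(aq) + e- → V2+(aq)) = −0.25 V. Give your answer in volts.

Ag+(aq) gains electrons, so the Ag⁺/Ag couple is the cathode; the V³⁺/V²⁺ couple is the anode.
E°cell = E°(cathode) − E°(anode) = +0.80 − (−0.25) = +1.05 V.

+1.05 V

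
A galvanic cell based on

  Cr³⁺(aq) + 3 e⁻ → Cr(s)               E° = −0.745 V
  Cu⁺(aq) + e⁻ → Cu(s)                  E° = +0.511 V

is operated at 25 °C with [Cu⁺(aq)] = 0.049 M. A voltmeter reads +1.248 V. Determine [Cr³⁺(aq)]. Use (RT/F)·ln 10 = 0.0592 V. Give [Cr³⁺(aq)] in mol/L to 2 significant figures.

Cu⁺/Cu is the cathode (higher E°); E°cell = +0.511 − (−0.745) = +1.256 V with n = 3.
Since E = E° − (0.0592/n)·log Q, log Q = n(E° − E)/0.0592 = 0.405.
The balanced reaction is 3 Cu⁺(aq) + Cr(s) → 3 Cu(s) + Cr³⁺(aq), so Q = [Cr³⁺(aq)] / [Cu⁺(aq)]^3.
Solving for the unknown gives log [Cr³⁺(aq)] = −3.524, so [Cr³⁺(aq)] ≈ 0.00030 M.

0.00030 M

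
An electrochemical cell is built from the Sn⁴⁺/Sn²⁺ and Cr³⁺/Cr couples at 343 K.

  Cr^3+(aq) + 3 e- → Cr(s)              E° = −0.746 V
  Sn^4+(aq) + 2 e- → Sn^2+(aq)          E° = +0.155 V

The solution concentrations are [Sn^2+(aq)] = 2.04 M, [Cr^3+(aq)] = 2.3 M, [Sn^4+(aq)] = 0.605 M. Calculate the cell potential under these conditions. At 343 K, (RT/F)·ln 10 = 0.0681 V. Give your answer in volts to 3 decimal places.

+0.875 V

The Sn⁴⁺/Sn²⁺ couple has the more positive E°, so it is the cathode; Cr³⁺/Cr is the anode.
E°cell = E°cat − E°an = +0.155 − (−0.746) = +0.901 V; n = 6.
The balanced reaction is 3 Sn^4+(aq) + 2 Cr(s) → 3 Sn^2+(aq) + 2 Cr^3+(aq), so Q = ([Sn^2+(aq)]^3·[Cr^3+(aq)]^2) / [Sn^4+(aq)]^3 = 203 and log Q = 2.307.
By the Nernst equation, E = +0.901 − (0.0681/6)·(2.307) = +0.875 V.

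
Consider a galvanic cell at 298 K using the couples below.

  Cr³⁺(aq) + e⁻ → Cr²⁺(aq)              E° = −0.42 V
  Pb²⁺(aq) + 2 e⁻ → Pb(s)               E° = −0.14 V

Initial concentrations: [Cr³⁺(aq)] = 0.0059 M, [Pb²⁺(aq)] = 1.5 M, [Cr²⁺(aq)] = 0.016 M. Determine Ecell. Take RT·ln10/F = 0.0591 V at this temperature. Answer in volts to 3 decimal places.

+0.311 V

Since E°(Pb²⁺/Pb) > E°(Cr³⁺/Cr²⁺), Pb²⁺/Pb serves as the cathode.
E°cell = −0.14 − (−0.42) = +0.28 V, with n = 2 electrons transferred.
The balanced reaction is Pb²⁺(aq) + 2 Cr²⁺(aq) → Pb(s) + 2 Cr³⁺(aq), so Q = [Cr³⁺(aq)]^2 / ([Pb²⁺(aq)]·[Cr²⁺(aq)]^2) = 0.0907 and log Q = −1.043.
Applying E = E° − (RT ln10/nF)·log Q gives +0.28 − (0.0591/2)(−1.043) = +0.311 V.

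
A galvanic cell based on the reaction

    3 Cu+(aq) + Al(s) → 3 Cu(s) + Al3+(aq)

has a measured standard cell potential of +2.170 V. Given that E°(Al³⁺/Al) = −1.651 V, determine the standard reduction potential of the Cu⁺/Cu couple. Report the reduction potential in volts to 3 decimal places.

+0.519 V

In the reaction as written the Cu⁺/Cu couple is reduced (cathode) and Al³⁺/Al is oxidized (anode), so E°cell = E°(Cu⁺/Cu) − E°(Al³⁺/Al).
E°(Cu⁺/Cu) = E°cell + E°(anode) = +2.170 + (−1.651) = +0.519 V.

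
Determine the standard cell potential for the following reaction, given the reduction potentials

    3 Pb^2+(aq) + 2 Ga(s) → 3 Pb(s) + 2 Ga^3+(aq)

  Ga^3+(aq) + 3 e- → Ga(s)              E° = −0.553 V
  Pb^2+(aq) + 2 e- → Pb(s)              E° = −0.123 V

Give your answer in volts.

In the reaction as written, Pb^2+(aq) is reduced (cathode) and Ga^3+(aq) is produced by oxidation at the anode.
E°cell = E°(cathode) − E°(anode) = −0.123 − (−0.553) = +0.430 V.
The positive value indicates the reaction is spontaneous as written.

+0.430 V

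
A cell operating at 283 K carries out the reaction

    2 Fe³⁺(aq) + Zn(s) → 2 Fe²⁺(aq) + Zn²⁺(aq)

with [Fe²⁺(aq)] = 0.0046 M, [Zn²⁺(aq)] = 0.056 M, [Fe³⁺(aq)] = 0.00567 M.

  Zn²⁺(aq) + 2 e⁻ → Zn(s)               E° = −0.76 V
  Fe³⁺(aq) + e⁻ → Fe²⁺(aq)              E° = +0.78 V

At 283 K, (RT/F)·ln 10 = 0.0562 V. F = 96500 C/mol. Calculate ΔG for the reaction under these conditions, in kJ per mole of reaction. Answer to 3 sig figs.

−305 kJ/mol

E°cell = +0.78 − (−0.76) = +1.54 V; the balanced reaction transfers n = 2 electrons.
Q = ([Fe²⁺(aq)]^2·[Zn²⁺(aq)]) / [Fe³⁺(aq)]^2 = 0.0369, so log Q = −1.433 and E = +1.54 − (0.0562/2)(−1.433) = +1.5803 V.
ΔG = −nFE = −(2)(96500)(+1.5803) J/mol = −305 kJ/mol.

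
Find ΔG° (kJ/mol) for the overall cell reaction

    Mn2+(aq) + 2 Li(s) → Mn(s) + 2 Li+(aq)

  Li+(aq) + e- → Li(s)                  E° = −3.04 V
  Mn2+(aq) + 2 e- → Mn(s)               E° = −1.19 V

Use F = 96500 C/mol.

In the reaction as written Mn2+(aq) is reduced, so the Mn²⁺/Mn couple is the cathode and Li⁺/Li is the anode.
E°cell = −1.19 − (−3.04) = +1.85 V; balancing electrons gives n = 2.
ΔG° = −nFE°cell = −(2)(96500)(+1.85) J/mol = −357 kJ/mol.

−357 kJ/mol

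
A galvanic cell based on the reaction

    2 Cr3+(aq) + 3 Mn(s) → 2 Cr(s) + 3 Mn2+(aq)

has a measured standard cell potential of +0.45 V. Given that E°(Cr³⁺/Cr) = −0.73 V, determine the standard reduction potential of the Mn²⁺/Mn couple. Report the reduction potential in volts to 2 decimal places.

−1.18 V

In the reaction as written the Cr³⁺/Cr couple is reduced (cathode) and Mn²⁺/Mn is oxidized (anode), so E°cell = E°(Cr³⁺/Cr) − E°(Mn²⁺/Mn).
E°(Mn²⁺/Mn) = E°(cathode) − E°cell = −0.73 − (+0.45) = −1.18 V.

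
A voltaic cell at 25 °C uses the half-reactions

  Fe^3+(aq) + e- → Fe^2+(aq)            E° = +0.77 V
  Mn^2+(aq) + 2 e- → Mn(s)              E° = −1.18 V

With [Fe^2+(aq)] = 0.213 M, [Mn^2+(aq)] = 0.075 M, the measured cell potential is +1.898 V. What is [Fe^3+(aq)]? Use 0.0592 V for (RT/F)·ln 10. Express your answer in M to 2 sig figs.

0.0077 M

Fe³⁺/Fe²⁺ is the cathode (higher E°); E°cell = +0.77 − (−1.18) = +1.95 V with n = 2.
Since E = E° − (0.0592/n)·log Q, log Q = n(E° − E)/0.0592 = 1.757.
Balancing electrons gives 2 Fe^3+(aq) + Mn(s) → 2 Fe^2+(aq) + Mn^2+(aq); thus Q = ([Fe^2+(aq)]^2·[Mn^2+(aq)]) / [Fe^3+(aq)]^2.
Solving for the unknown gives log [Fe^3+(aq)] = −2.113, so [Fe^3+(aq)] ≈ 0.0077 M.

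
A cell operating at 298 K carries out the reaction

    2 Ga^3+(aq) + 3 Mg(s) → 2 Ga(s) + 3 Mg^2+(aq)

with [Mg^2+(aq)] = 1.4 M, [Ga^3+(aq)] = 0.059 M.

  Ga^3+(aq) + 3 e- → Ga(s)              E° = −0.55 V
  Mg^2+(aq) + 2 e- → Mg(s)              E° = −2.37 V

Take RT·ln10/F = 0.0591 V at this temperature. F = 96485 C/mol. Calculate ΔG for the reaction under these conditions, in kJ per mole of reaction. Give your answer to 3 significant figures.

−1040 kJ/mol

With Ga³⁺/Ga reduced at the cathode, E°cell = −0.55 − (−2.37) = +1.82 V and n = 6.
The reaction quotient is [Mg^2+(aq)]^3 / [Ga^3+(aq)]^2 = 788; by Nernst, E = +1.82 − (0.0591/6)(2.897) = +1.7915 V.
Finally ΔG = −nFE = −(6)(96485 C/mol)(+1.7915 V) = −1040 kJ/mol.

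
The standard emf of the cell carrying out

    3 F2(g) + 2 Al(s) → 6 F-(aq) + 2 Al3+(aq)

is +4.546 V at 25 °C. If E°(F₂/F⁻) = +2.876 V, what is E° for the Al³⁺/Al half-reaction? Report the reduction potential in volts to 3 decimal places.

In the reaction as written the F₂/F⁻ couple is reduced (cathode) and Al³⁺/Al is oxidized (anode), so E°cell = E°(F₂/F⁻) − E°(Al³⁺/Al).
E°(Al³⁺/Al) = E°(cathode) − E°cell = +2.876 − (+4.546) = −1.670 V.

−1.670 V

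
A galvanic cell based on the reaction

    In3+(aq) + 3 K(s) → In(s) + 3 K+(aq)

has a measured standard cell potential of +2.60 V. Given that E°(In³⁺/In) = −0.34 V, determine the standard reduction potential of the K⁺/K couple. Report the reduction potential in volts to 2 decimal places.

−2.94 V

In the reaction as written the In³⁺/In couple is reduced (cathode) and K⁺/K is oxidized (anode), so E°cell = E°(In³⁺/In) − E°(K⁺/K).
E°(K⁺/K) = E°(cathode) − E°cell = −0.34 − (+2.60) = −2.94 V.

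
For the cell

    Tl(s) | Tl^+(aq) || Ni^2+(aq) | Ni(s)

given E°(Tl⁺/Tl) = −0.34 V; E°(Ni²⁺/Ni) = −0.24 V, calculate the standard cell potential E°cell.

By convention the left-hand electrode in cell notation is the anode (oxidation) and the right-hand electrode is the cathode (reduction).
E°cell = E°(right) − E°(left) = −0.24 − (−0.34) = +0.10 V.

+0.10 V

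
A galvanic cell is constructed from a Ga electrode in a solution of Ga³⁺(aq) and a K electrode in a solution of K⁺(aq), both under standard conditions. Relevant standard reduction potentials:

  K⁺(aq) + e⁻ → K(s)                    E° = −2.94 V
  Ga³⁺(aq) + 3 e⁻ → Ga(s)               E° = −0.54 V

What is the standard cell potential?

The Ga³⁺/Ga couple has the higher E°, so Ga ion is reduced (cathode) and K is oxidized (anode).
E°cell = E°(cathode) − E°(anode) = −0.54 − (−2.94) = +2.40 V.

+2.40 V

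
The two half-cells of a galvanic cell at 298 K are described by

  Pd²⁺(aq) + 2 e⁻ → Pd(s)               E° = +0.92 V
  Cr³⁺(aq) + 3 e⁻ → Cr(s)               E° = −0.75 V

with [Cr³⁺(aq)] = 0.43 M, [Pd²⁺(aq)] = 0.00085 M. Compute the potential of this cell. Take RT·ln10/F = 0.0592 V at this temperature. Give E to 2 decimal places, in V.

+1.59 V

Pd²⁺/Pd is reduced (cathode, E° = +0.92 V) and Cr³⁺/Cr is oxidized (anode).
E°cell = +0.92 − (−0.75) = +1.67 V, with n = 6 electrons transferred.
Balancing gives 3 Pd²⁺(aq) + 2 Cr(s) → 3 Pd(s) + 2 Cr³⁺(aq); hence Q = [Cr³⁺(aq)]^2 / [Pd²⁺(aq)]^3 = 3.01×10^8 (log Q = 8.479).
Applying E = E° − (RT ln10/nF)·log Q gives +1.67 − (0.0592/6)(8.479) = +1.59 V.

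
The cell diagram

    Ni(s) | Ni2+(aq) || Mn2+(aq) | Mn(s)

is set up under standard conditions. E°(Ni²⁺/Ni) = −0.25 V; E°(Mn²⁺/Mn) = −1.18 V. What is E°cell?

By convention the left-hand electrode in cell notation is the anode (oxidation) and the right-hand electrode is the cathode (reduction).
E°cell = E°(right) − E°(left) = −1.18 − (−0.25) = −0.93 V.
The negative sign shows that, as written, the cell would require an external voltage to drive the reaction.

−0.93 V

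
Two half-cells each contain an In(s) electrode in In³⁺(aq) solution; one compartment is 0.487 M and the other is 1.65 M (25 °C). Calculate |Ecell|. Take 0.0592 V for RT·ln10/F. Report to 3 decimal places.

For a concentration cell E°cell = 0, since both electrodes use the same couple.
The compartment with the higher In³⁺(aq) concentration (1.65 M) acts as the cathode; ions are reduced there and produced at the dilute (0.487 M) anode.
With n = 3, Ecell = −(0.0592/3)·log([dilute]/[conc]) = −(0.0592/3)·log(0.487/1.65) = +0.010 V.

0.010 V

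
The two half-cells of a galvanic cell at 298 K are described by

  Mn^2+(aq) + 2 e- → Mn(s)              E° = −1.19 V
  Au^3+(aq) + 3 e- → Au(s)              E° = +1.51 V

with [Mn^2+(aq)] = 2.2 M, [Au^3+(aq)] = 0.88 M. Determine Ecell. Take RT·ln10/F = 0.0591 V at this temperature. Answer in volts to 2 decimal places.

+2.69 V

Au³⁺/Au is reduced (cathode, E° = +1.51 V) and Mn²⁺/Mn is oxidized (anode).
E°cell = +1.51 − (−1.19) = +2.70 V, with n = 6 electrons transferred.
Balancing gives 2 Au^3+(aq) + 3 Mn(s) → 2 Au(s) + 3 Mn^2+(aq); hence Q = [Mn^2+(aq)]^3 / [Au^3+(aq)]^2 = 13.8 (log Q = 1.138).
E = E° − (0.0591/n)·log Q = +2.70 − (0.0591/6)(1.138) = +2.69 V.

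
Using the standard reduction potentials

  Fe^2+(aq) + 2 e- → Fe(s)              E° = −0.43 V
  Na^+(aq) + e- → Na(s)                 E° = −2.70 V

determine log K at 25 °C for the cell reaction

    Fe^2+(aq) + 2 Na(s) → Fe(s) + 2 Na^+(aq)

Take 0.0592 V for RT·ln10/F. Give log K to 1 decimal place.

log K = 76.7

The Fe²⁺/Fe couple is reduced (cathode); E°cell = −0.43 − (−2.70) = +2.27 V with n = 2.
At equilibrium E = 0, so log K = nE°cell / 0.0592 = (2)(+2.27) / 0.0592 = 76.7.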